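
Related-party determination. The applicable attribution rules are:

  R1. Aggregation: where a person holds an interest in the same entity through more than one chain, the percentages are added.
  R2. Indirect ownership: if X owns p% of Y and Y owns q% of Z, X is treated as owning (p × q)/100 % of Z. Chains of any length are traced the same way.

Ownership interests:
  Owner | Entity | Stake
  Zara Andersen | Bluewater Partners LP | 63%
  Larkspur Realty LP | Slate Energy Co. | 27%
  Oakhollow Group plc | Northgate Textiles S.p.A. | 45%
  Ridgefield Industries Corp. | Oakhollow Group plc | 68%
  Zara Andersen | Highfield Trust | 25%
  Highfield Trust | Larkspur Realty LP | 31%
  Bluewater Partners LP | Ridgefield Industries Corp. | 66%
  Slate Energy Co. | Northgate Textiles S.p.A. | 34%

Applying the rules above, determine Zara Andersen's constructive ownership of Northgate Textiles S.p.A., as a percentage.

13.43493%

Chain via Highfield Trust → Larkspur Realty LP → Slate Energy Co. (R2): 25% × 31% × 27% × 34% = 0.71145% of Northgate Textiles S.p.A.
Chain via Bluewater Partners LP → Ridgefield Industries Corp. → Oakhollow Group plc (R2): 63% × 66% × 68% × 45% = 12.72348% of Northgate Textiles S.p.A.
Aggregating (R1): 0.71145% + 12.72348% = 13.43493%.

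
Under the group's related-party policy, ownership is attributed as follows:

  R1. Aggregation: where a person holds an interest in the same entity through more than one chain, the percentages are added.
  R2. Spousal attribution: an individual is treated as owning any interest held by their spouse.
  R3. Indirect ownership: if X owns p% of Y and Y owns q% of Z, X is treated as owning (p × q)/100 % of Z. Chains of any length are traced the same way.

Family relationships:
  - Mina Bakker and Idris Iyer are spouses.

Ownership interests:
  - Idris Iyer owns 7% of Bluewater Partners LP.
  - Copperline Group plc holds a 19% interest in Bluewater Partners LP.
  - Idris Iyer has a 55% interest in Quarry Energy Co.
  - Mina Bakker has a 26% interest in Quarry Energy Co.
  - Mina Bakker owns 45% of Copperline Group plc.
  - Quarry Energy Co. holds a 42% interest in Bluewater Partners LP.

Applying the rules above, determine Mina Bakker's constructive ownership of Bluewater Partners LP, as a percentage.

49.57%

By spousal attribution (R2), Mina Bakker is treated as also owning Idris Iyer's interest in Quarry Energy Co, giving 26% + 55% = 81%.
By spousal attribution (R2), Mina Bakker is treated as owning Idris Iyer's 7% interest in Bluewater Partners LP.
Chain via Copperline Group plc (R3): 45% × 19% = 8.55% of Bluewater Partners LP.
Chain via Quarry Energy Co. (R3): 81% × 42% = 34.02% of Bluewater Partners LP.
Direct interest in Bluewater Partners LP: 7%.
Aggregating (R1): 8.55% + 34.02% + 7% = 49.57%.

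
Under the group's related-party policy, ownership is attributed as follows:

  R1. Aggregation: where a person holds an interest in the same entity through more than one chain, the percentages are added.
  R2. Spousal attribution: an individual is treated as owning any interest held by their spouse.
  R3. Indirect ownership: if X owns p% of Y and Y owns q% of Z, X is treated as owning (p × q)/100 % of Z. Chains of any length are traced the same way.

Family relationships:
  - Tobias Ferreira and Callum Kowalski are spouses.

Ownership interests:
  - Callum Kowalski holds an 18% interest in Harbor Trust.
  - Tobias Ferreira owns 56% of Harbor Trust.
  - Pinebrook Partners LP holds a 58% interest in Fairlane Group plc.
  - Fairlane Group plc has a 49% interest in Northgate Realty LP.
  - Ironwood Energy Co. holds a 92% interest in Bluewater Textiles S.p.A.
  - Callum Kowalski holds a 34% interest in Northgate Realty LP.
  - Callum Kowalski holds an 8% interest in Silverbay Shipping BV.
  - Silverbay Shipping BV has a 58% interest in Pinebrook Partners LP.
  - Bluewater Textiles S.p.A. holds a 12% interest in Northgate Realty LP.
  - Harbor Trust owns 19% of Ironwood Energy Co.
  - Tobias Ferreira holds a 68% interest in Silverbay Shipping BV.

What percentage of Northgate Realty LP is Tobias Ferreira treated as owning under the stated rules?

48.07976%

By spousal attribution (R2), Tobias Ferreira is treated as also owning Callum Kowalski's interest in Silverbay Shipping BV, giving 68% + 8% = 76%.
By spousal attribution (R2), Tobias Ferreira is treated as also owning Callum Kowalski's interest in Harbor Trust, giving 56% + 18% = 74%.
By spousal attribution (R2), Tobias Ferreira is treated as owning Callum Kowalski's 34% interest in Northgate Realty LP.
Chain via Silverbay Shipping BV → Pinebrook Partners LP → Fairlane Group plc (R3): 76% × 58% × 58% × 49% = 12.527536% of Northgate Realty LP.
Chain via Harbor Trust → Ironwood Energy Co. → Bluewater Textiles S.p.A. (R3): 74% × 19% × 92% × 12% = 1.552224% of Northgate Realty LP.
Direct interest in Northgate Realty LP: 34%.
Aggregating (R1): 12.527536% + 1.552224% + 34% = 48.07976%.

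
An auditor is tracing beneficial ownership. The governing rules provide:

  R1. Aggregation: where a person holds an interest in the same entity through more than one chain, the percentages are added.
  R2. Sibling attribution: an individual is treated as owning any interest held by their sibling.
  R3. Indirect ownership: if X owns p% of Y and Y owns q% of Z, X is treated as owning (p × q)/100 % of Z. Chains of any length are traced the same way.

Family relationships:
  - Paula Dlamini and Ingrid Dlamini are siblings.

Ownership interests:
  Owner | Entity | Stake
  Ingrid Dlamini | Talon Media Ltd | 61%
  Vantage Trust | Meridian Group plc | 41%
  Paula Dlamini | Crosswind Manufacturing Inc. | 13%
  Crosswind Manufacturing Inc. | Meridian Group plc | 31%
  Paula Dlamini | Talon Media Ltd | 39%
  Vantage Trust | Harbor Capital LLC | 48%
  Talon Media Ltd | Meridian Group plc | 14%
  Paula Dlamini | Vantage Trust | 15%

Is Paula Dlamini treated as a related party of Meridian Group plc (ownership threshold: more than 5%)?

Yes

By sibling attribution (R2), Paula Dlamini is treated as also owning Ingrid Dlamini's interest in Talon Media Ltd, giving 39% + 61% = 100%.
Chain via Crosswind Manufacturing Inc. (R3): 13% × 31% = 4.03% of Meridian Group plc.
Chain via Talon Media Ltd (R3): 100% × 14% = 14% of Meridian Group plc.
Chain via Vantage Trust (R3): 15% × 41% = 6.15% of Meridian Group plc.
Aggregating (R1): 4.03% + 14% + 6.15% = 24.18%.
24.18% exceeds the 5% threshold, so Paula is a related party to Meridian Group plc.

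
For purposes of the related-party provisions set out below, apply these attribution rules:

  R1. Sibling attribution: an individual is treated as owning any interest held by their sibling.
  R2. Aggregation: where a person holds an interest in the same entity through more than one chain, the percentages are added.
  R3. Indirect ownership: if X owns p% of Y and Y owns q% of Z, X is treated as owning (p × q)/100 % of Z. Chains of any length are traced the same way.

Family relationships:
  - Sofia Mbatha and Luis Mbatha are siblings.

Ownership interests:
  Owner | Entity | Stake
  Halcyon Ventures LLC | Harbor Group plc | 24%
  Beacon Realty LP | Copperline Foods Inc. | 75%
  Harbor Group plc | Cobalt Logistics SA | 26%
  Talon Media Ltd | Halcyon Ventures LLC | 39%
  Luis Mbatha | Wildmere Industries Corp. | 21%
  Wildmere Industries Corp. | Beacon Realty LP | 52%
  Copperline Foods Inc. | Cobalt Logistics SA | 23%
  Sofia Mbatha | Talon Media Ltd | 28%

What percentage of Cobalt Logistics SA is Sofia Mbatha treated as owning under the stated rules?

2.565108%

By sibling attribution (R1), Sofia Mbatha is treated as owning Luis Mbatha's 21% interest in Wildmere Industries Corp.
Chain via Talon Media Ltd → Halcyon Ventures LLC → Harbor Group plc (R3): 28% × 39% × 24% × 26% = 0.681408% of Cobalt Logistics SA.
Chain via Wildmere Industries Corp. → Beacon Realty LP → Copperline Foods Inc. (R3): 21% × 52% × 75% × 23% = 1.8837% of Cobalt Logistics SA.
Aggregating (R2): 0.681408% + 1.8837% = 2.565108%.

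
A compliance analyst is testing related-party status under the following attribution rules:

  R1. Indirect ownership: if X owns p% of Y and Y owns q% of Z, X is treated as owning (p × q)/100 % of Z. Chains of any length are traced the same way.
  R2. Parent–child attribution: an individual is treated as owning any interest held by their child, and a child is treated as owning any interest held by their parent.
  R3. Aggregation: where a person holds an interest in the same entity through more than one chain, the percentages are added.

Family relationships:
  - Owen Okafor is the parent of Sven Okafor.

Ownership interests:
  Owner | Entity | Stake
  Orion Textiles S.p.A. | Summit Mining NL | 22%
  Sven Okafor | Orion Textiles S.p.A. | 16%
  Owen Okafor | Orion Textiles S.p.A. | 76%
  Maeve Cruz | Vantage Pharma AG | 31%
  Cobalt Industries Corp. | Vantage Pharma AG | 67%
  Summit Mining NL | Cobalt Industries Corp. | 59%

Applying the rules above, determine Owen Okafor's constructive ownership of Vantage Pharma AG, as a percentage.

8.000872%

By parent–child attribution (R2), Owen Okafor is treated as also owning Sven Okafor's interest in Orion Textiles S.p.A, giving 76% + 16% = 92%.
Chain via Orion Textiles S.p.A. → Summit Mining NL → Cobalt Industries Corp. (R1): 92% × 22% × 59% × 67% = 8.000872% of Vantage Pharma AG.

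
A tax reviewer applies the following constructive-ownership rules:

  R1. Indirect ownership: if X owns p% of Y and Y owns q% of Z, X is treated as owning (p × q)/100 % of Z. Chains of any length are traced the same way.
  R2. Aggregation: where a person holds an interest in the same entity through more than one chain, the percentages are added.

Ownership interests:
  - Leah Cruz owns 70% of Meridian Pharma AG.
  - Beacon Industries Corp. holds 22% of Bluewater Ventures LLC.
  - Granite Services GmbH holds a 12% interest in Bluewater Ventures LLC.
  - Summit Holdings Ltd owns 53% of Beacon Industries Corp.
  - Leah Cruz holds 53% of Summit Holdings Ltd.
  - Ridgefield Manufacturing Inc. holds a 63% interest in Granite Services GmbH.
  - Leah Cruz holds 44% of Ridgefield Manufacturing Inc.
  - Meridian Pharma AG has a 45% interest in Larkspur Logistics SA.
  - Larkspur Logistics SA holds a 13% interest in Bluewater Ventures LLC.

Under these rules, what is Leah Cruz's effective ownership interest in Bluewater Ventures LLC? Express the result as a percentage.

13.6012%

Chain via Ridgefield Manufacturing Inc. → Granite Services GmbH (R1): 44% × 63% × 12% = 3.3264% of Bluewater Ventures LLC.
Chain via Meridian Pharma AG → Larkspur Logistics SA (R1): 70% × 45% × 13% = 4.095% of Bluewater Ventures LLC.
Chain via Summit Holdings Ltd → Beacon Industries Corp. (R1): 53% × 53% × 22% = 6.1798% of Bluewater Ventures LLC.
Aggregating (R2): 3.3264% + 4.095% + 6.1798% = 13.6012%.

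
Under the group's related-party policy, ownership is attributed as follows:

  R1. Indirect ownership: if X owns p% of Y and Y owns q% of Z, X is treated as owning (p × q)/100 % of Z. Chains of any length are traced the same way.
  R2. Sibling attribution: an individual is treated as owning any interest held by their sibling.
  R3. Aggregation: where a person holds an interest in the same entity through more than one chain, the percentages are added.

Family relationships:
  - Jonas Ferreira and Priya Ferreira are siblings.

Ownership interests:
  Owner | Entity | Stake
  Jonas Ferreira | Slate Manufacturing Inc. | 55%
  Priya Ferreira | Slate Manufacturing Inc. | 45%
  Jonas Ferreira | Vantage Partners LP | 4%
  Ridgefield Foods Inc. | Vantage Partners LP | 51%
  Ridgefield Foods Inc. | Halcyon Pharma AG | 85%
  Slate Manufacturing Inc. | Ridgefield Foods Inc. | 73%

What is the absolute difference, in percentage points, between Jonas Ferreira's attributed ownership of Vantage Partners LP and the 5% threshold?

36.23

By sibling attribution (R2), Jonas Ferreira is treated as also owning Priya Ferreira's interest in Slate Manufacturing Inc, giving 55% + 45% = 100%.
Chain via Slate Manufacturing Inc. → Ridgefield Foods Inc. (R1): 100% × 73% × 51% = 37.23% of Vantage Partners LP.
Direct interest in Vantage Partners LP: 4%.
Aggregating (R3): 37.23% + 4% = 41.23%.
41.23% exceeds the 5% threshold by 36.23 percentage points.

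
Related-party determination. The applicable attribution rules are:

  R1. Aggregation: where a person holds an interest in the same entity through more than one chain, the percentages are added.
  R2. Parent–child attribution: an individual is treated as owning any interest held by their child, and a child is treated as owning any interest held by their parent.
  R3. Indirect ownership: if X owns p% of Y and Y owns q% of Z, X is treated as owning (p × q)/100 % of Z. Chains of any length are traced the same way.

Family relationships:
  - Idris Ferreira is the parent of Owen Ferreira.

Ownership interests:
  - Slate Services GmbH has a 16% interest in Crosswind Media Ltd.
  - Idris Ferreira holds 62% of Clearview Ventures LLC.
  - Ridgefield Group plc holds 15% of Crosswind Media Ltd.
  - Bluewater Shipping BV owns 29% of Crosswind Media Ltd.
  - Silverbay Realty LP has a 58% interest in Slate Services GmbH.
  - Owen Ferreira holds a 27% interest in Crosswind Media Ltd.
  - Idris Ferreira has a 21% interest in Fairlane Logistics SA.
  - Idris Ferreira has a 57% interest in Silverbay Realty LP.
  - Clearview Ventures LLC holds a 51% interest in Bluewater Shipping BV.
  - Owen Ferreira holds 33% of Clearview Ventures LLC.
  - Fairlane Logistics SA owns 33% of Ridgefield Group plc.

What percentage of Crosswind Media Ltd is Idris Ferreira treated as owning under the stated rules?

47.3796%

By parent–child attribution (R2), Idris Ferreira is treated as also owning Owen Ferreira's interest in Clearview Ventures LLC, giving 62% + 33% = 95%.
By parent–child attribution (R2), Idris Ferreira is treated as owning Owen Ferreira's 27% interest in Crosswind Media Ltd.
Chain via Silverbay Realty LP → Slate Services GmbH (R3): 57% × 58% × 16% = 5.2896% of Crosswind Media Ltd.
Chain via Fairlane Logistics SA → Ridgefield Group plc (R3): 21% × 33% × 15% = 1.0395% of Crosswind Media Ltd.
Chain via Clearview Ventures LLC → Bluewater Shipping BV (R3): 95% × 51% × 29% = 14.0505% of Crosswind Media Ltd.
Direct interest in Crosswind Media Ltd: 27%.
Aggregating (R1): 5.2896% + 1.0395% + 14.0505% + 27% = 47.3796%.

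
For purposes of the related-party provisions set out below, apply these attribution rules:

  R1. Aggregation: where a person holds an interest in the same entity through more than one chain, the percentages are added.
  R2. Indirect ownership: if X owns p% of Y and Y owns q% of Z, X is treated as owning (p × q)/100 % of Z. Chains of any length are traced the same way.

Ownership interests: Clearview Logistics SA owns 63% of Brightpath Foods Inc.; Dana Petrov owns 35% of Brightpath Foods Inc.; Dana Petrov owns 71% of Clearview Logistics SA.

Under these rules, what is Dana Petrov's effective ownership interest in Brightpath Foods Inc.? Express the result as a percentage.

79.73%

Chain via Clearview Logistics SA (R2): 71% × 63% = 44.73% of Brightpath Foods Inc.
Direct interest in Brightpath Foods Inc: 35%.
Aggregating (R1): 44.73% + 35% = 79.73%.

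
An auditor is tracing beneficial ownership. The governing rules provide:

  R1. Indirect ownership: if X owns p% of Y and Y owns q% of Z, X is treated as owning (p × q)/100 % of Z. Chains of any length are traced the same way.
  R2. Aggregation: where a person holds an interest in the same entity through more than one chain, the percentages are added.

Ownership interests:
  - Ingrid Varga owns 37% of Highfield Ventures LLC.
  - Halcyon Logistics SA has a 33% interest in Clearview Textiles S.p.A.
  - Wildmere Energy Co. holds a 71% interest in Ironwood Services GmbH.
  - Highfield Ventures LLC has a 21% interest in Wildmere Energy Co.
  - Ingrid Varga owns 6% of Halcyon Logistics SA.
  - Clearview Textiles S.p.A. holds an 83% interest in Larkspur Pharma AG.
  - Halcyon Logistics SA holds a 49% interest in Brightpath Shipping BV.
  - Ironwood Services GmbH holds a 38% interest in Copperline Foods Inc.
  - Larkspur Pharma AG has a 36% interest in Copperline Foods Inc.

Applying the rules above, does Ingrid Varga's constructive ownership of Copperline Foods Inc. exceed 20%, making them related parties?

Chain via Halcyon Logistics SA → Clearview Textiles S.p.A. → Larkspur Pharma AG (R1): 6% × 33% × 83% × 36% = 0.591624% of Copperline Foods Inc.
Chain via Highfield Ventures LLC → Wildmere Energy Co. → Ironwood Services GmbH (R1): 37% × 21% × 71% × 38% = 2.096346% of Copperline Foods Inc.
Aggregating (R2): 0.591624% + 2.096346% = 2.68797%.
2.68797% does not exceed the 20% threshold, so Ingrid is not a related party to Copperline Foods Inc.

No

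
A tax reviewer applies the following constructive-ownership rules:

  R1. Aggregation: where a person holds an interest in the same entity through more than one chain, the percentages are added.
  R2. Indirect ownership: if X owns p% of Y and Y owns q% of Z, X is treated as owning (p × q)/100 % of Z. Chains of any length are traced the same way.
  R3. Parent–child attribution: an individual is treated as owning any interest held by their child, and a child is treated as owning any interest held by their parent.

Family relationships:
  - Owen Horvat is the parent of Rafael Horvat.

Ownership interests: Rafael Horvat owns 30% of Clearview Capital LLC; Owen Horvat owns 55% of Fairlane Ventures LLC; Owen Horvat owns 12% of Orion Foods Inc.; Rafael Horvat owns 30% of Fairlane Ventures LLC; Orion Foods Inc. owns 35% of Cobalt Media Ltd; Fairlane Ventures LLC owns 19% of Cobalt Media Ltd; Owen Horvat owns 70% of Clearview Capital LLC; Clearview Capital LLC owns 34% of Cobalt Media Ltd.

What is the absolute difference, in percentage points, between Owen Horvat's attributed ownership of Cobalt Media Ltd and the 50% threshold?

4.35

By parent–child attribution (R3), Owen Horvat is treated as also owning Rafael Horvat's interest in Clearview Capital LLC, giving 70% + 30% = 100%.
By parent–child attribution (R3), Owen Horvat is treated as also owning Rafael Horvat's interest in Fairlane Ventures LLC, giving 55% + 30% = 85%.
Chain via Clearview Capital LLC (R2): 100% × 34% = 34% of Cobalt Media Ltd.
Chain via Fairlane Ventures LLC (R2): 85% × 19% = 16.15% of Cobalt Media Ltd.
Chain via Orion Foods Inc. (R2): 12% × 35% = 4.2% of Cobalt Media Ltd.
Aggregating (R1): 34% + 16.15% + 4.2% = 54.35%.
54.35% exceeds the 50% threshold by 4.35 percentage points.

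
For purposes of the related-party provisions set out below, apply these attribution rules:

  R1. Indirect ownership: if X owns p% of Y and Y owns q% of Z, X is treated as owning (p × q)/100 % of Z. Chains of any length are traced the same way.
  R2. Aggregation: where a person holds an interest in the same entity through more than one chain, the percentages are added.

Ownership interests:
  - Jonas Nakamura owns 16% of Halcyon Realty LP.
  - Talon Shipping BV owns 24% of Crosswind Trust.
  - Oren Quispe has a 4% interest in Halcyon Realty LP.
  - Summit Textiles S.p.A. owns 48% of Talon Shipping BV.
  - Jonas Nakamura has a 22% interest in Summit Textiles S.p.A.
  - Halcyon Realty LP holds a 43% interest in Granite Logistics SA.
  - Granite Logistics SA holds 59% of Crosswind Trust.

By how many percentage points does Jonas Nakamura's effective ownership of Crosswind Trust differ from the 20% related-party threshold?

13.4064

Chain via Summit Textiles S.p.A. → Talon Shipping BV (R1): 22% × 48% × 24% = 2.5344% of Crosswind Trust.
Chain via Halcyon Realty LP → Granite Logistics SA (R1): 16% × 43% × 59% = 4.0592% of Crosswind Trust.
Aggregating (R2): 2.5344% + 4.0592% = 6.5936%.
6.5936% falls short of the 20% threshold by 13.4064 percentage points.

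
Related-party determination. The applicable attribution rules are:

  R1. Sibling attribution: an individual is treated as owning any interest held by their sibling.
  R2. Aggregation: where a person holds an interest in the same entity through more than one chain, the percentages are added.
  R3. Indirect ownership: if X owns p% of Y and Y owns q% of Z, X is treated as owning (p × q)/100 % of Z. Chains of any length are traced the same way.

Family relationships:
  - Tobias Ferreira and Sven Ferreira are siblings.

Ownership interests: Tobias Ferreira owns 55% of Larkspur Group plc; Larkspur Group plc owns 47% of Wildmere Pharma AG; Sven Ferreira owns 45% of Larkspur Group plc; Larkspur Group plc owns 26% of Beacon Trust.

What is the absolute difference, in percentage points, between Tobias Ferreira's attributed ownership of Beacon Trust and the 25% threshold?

By sibling attribution (R1), Tobias Ferreira is treated as also owning Sven Ferreira's interest in Larkspur Group plc, giving 55% + 45% = 100%.
Chain via Larkspur Group plc (R3): 100% × 26% = 26% of Beacon Trust.
26% exceeds the 25% threshold by 1 percentage points.

1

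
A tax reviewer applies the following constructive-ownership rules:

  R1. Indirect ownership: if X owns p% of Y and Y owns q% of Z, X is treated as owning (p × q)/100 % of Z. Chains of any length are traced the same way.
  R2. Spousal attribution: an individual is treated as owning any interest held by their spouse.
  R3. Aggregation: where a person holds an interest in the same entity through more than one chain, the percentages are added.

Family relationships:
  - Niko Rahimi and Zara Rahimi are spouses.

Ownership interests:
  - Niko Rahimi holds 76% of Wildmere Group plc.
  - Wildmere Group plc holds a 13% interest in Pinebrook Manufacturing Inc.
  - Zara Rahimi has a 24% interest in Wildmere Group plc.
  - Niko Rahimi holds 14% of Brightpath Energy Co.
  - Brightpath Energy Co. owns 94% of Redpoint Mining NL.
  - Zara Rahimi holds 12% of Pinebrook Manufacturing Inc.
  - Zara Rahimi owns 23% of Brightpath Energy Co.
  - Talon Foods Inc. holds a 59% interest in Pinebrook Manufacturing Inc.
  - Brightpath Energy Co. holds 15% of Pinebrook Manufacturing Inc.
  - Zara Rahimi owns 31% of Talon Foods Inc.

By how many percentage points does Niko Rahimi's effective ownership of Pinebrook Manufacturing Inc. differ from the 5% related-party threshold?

By spousal attribution (R2), Niko Rahimi is treated as also owning Zara Rahimi's interest in Brightpath Energy Co, giving 14% + 23% = 37%.
By spousal attribution (R2), Niko Rahimi is treated as also owning Zara Rahimi's interest in Wildmere Group plc, giving 76% + 24% = 100%.
By spousal attribution (R2), Niko Rahimi is treated as owning Zara Rahimi's 31% interest in Talon Foods Inc.
By spousal attribution (R2), Niko Rahimi is treated as owning Zara Rahimi's 12% interest in Pinebrook Manufacturing Inc.
Chain via Brightpath Energy Co. (R1): 37% × 15% = 5.55% of Pinebrook Manufacturing Inc.
Chain via Wildmere Group plc (R1): 100% × 13% = 13% of Pinebrook Manufacturing Inc.
Chain via Talon Foods Inc. (R1): 31% × 59% = 18.29% of Pinebrook Manufacturing Inc.
Direct interest in Pinebrook Manufacturing Inc: 12%.
Aggregating (R3): 5.55% + 13% + 18.29% + 12% = 48.84%.
48.84% exceeds the 5% threshold by 43.84 percentage points.

43.84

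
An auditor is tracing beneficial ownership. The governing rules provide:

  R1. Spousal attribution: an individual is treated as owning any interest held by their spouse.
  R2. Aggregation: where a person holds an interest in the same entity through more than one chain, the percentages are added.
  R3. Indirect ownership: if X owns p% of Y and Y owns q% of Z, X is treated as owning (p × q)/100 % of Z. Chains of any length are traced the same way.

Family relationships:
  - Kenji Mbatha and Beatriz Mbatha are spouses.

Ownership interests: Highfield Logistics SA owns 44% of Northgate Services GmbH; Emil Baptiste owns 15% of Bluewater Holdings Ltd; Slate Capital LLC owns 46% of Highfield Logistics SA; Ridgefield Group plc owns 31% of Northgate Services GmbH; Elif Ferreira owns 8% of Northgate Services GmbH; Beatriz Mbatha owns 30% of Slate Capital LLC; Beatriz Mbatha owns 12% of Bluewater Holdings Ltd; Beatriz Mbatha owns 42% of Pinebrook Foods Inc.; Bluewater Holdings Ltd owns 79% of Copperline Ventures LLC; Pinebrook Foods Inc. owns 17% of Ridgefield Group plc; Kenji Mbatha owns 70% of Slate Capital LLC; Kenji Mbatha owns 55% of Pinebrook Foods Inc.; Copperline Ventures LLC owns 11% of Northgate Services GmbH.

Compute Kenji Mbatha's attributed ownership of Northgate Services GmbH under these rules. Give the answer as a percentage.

By spousal attribution (R1), Kenji Mbatha is treated as also owning Beatriz Mbatha's interest in Pinebrook Foods Inc, giving 55% + 42% = 97%.
By spousal attribution (R1), Kenji Mbatha is treated as also owning Beatriz Mbatha's interest in Slate Capital LLC, giving 70% + 30% = 100%.
By spousal attribution (R1), Kenji Mbatha is treated as owning Beatriz Mbatha's 12% interest in Bluewater Holdings Ltd.
Chain via Pinebrook Foods Inc. → Ridgefield Group plc (R3): 97% × 17% × 31% = 5.1119% of Northgate Services GmbH.
Chain via Slate Capital LLC → Highfield Logistics SA (R3): 100% × 46% × 44% = 20.24% of Northgate Services GmbH.
Chain via Bluewater Holdings Ltd → Copperline Ventures LLC (R3): 12% × 79% × 11% = 1.0428% of Northgate Services GmbH.
Aggregating (R2): 5.1119% + 20.24% + 1.0428% = 26.3947%.

26.3947%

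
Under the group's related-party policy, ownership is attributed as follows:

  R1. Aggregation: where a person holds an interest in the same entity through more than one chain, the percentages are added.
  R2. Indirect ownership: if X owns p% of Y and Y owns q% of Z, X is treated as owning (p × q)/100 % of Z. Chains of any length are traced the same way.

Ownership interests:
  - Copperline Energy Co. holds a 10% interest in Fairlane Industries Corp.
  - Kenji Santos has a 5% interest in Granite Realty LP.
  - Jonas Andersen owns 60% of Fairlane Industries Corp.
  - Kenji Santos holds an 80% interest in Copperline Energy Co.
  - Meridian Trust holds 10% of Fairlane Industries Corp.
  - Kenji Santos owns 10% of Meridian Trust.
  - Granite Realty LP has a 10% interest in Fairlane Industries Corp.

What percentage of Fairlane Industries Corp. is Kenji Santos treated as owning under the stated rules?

Chain via Copperline Energy Co. (R2): 80% × 10% = 8% of Fairlane Industries Corp.
Chain via Granite Realty LP (R2): 5% × 10% = 0.5% of Fairlane Industries Corp.
Chain via Meridian Trust (R2): 10% × 10% = 1% of Fairlane Industries Corp.
Aggregating (R1): 8% + 0.5% + 1% = 9.5%.

9.5%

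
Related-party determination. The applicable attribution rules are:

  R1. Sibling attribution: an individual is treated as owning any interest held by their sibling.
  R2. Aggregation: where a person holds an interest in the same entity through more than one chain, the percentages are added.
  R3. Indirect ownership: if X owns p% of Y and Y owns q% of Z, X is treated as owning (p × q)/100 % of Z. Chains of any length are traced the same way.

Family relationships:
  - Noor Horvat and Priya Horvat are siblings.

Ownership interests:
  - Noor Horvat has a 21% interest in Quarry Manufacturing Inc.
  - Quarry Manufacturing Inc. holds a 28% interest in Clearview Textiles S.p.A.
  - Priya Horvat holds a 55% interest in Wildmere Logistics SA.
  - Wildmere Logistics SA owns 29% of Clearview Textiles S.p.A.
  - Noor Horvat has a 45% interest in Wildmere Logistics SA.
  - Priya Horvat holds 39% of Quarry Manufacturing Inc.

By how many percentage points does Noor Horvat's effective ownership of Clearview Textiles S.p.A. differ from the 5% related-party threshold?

By sibling attribution (R1), Noor Horvat is treated as also owning Priya Horvat's interest in Quarry Manufacturing Inc, giving 21% + 39% = 60%.
By sibling attribution (R1), Noor Horvat is treated as also owning Priya Horvat's interest in Wildmere Logistics SA, giving 45% + 55% = 100%.
Chain via Quarry Manufacturing Inc. (R3): 60% × 28% = 16.8% of Clearview Textiles S.p.A.
Chain via Wildmere Logistics SA (R3): 100% × 29% = 29% of Clearview Textiles S.p.A.
Aggregating (R2): 16.8% + 29% = 45.8%.
45.8% exceeds the 5% threshold by 40.8 percentage points.

40.8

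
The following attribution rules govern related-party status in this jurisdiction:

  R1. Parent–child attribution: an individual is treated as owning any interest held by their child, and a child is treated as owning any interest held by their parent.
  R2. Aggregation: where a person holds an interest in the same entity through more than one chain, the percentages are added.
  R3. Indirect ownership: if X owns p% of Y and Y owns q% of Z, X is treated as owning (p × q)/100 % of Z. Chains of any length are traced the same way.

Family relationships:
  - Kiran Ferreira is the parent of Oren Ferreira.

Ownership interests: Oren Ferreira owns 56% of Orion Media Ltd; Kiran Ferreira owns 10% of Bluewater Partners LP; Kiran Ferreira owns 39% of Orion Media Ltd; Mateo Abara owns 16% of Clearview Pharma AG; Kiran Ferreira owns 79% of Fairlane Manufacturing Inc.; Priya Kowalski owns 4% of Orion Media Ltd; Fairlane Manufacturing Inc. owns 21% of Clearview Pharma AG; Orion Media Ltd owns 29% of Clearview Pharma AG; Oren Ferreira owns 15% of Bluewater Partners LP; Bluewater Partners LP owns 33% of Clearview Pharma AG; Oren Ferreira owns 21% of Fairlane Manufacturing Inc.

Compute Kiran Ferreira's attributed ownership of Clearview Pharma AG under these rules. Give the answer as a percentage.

By parent–child attribution (R1), Kiran Ferreira is treated as also owning Oren Ferreira's interest in Orion Media Ltd, giving 39% + 56% = 95%.
By parent–child attribution (R1), Kiran Ferreira is treated as also owning Oren Ferreira's interest in Bluewater Partners LP, giving 10% + 15% = 25%.
By parent–child attribution (R1), Kiran Ferreira is treated as also owning Oren Ferreira's interest in Fairlane Manufacturing Inc, giving 79% + 21% = 100%.
Chain via Orion Media Ltd (R3): 95% × 29% = 27.55% of Clearview Pharma AG.
Chain via Bluewater Partners LP (R3): 25% × 33% = 8.25% of Clearview Pharma AG.
Chain via Fairlane Manufacturing Inc. (R3): 100% × 21% = 21% of Clearview Pharma AG.
Aggregating (R2): 27.55% + 8.25% + 21% = 56.8%.

56.8%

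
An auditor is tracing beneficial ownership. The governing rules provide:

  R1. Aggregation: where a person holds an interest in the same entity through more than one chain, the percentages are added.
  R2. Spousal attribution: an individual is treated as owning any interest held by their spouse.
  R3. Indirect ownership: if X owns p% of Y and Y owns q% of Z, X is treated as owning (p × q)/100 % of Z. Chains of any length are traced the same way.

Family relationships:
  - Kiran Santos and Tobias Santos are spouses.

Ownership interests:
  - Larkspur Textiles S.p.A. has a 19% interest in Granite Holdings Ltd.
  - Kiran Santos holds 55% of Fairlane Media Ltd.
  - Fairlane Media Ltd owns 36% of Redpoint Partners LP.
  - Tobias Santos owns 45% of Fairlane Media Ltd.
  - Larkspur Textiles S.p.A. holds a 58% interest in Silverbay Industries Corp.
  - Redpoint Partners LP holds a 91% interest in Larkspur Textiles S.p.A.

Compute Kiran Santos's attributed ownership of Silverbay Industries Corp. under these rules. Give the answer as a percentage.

19.0008%

By spousal attribution (R2), Kiran Santos is treated as also owning Tobias Santos's interest in Fairlane Media Ltd, giving 55% + 45% = 100%.
Chain via Fairlane Media Ltd → Redpoint Partners LP → Larkspur Textiles S.p.A. (R3): 100% × 36% × 91% × 58% = 19.0008% of Silverbay Industries Corp.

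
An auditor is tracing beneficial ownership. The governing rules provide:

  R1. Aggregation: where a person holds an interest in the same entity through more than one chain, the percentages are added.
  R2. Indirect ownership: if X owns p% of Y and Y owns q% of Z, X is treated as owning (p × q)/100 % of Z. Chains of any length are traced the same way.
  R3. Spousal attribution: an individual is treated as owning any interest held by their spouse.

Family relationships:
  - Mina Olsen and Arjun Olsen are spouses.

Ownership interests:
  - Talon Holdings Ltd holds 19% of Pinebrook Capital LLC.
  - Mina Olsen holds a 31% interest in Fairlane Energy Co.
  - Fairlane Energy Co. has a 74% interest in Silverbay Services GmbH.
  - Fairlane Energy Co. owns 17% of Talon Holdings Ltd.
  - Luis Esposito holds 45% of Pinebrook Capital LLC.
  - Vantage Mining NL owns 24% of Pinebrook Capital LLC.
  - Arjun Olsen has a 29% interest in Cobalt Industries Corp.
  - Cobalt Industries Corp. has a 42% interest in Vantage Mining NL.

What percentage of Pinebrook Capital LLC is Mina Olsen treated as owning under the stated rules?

By spousal attribution (R3), Mina Olsen is treated as owning Arjun Olsen's 29% interest in Cobalt Industries Corp.
Chain via Fairlane Energy Co. → Talon Holdings Ltd (R2): 31% × 17% × 19% = 1.0013% of Pinebrook Capital LLC.
Chain via Cobalt Industries Corp. → Vantage Mining NL (R2): 29% × 42% × 24% = 2.9232% of Pinebrook Capital LLC.
Aggregating (R1): 1.0013% + 2.9232% = 3.9245%.

3.9245%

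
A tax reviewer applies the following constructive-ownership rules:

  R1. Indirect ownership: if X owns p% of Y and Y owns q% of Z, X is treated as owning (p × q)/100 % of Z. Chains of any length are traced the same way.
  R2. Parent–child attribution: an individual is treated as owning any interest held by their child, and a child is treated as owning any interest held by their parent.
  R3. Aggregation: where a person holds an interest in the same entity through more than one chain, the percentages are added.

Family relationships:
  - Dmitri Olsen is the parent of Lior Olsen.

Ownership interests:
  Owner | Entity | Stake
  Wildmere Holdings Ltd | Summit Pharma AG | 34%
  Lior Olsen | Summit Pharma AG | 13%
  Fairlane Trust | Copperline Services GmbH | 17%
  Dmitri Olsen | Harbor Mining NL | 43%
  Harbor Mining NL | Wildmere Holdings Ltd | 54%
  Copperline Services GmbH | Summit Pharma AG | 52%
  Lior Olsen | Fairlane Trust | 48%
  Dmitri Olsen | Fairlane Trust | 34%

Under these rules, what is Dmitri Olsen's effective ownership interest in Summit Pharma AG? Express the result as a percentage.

By parent–child attribution (R2), Dmitri Olsen is treated as also owning Lior Olsen's interest in Fairlane Trust, giving 34% + 48% = 82%.
By parent–child attribution (R2), Dmitri Olsen is treated as owning Lior Olsen's 13% interest in Summit Pharma AG.
Chain via Fairlane Trust → Copperline Services GmbH (R1): 82% × 17% × 52% = 7.2488% of Summit Pharma AG.
Chain via Harbor Mining NL → Wildmere Holdings Ltd (R1): 43% × 54% × 34% = 7.8948% of Summit Pharma AG.
Direct interest in Summit Pharma AG: 13%.
Aggregating (R3): 7.2488% + 7.8948% + 13% = 28.1436%.

28.1436%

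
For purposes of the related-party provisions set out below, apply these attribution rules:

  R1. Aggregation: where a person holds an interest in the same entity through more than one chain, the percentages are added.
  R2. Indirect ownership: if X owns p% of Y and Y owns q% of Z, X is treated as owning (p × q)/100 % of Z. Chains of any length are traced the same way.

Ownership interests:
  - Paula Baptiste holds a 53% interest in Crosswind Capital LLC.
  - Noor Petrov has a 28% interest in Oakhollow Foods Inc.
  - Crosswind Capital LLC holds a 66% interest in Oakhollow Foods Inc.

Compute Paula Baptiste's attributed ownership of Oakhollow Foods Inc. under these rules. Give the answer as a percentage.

34.98%

Chain via Crosswind Capital LLC (R2): 53% × 66% = 34.98% of Oakhollow Foods Inc.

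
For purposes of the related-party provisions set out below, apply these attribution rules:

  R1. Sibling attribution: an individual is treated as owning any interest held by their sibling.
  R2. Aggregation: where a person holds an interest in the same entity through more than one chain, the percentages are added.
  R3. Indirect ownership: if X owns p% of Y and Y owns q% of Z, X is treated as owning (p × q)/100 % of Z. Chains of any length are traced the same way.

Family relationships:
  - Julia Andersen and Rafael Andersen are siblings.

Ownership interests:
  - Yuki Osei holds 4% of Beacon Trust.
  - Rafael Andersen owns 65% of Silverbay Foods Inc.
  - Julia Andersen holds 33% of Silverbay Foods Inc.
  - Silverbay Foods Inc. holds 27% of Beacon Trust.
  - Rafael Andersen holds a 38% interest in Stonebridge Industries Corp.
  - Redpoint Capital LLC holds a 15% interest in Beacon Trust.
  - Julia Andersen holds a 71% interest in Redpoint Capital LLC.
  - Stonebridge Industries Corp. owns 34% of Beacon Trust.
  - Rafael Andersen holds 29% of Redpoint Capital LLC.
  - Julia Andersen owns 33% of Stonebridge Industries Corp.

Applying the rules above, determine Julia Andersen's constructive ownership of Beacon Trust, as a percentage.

By sibling attribution (R1), Julia Andersen is treated as also owning Rafael Andersen's interest in Silverbay Foods Inc, giving 33% + 65% = 98%.
By sibling attribution (R1), Julia Andersen is treated as also owning Rafael Andersen's interest in Redpoint Capital LLC, giving 71% + 29% = 100%.
By sibling attribution (R1), Julia Andersen is treated as also owning Rafael Andersen's interest in Stonebridge Industries Corp, giving 33% + 38% = 71%.
Chain via Silverbay Foods Inc. (R3): 98% × 27% = 26.46% of Beacon Trust.
Chain via Redpoint Capital LLC (R3): 100% × 15% = 15% of Beacon Trust.
Chain via Stonebridge Industries Corp. (R3): 71% × 34% = 24.14% of Beacon Trust.
Aggregating (R2): 26.46% + 15% + 24.14% = 65.6%.

65.6%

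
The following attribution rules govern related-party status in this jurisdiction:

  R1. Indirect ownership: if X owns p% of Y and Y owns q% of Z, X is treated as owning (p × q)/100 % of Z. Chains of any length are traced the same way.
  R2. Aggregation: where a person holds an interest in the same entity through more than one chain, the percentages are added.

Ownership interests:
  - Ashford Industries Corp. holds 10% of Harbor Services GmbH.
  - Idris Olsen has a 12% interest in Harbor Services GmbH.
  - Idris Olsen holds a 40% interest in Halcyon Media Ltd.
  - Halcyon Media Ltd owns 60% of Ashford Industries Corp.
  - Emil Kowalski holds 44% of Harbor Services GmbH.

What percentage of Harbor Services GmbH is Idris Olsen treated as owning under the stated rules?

Chain via Halcyon Media Ltd → Ashford Industries Corp. (R1): 40% × 60% × 10% = 2.4% of Harbor Services GmbH.
Direct interest in Harbor Services GmbH: 12%.
Aggregating (R2): 2.4% + 12% = 14.4%.

14.4%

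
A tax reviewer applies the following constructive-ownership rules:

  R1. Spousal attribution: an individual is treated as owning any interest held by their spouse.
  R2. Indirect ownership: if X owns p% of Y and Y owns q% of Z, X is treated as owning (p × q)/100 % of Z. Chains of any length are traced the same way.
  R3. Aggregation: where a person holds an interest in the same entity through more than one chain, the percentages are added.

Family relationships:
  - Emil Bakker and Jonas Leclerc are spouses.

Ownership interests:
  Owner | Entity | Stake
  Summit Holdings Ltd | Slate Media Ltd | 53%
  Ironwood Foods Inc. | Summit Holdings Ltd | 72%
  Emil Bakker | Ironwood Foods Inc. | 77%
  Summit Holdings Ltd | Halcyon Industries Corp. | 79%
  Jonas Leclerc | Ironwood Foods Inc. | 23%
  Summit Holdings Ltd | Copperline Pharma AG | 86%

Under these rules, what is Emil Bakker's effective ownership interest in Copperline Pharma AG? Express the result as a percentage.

61.92%

By spousal attribution (R1), Emil Bakker is treated as also owning Jonas Leclerc's interest in Ironwood Foods Inc, giving 77% + 23% = 100%.
Chain via Ironwood Foods Inc. → Summit Holdings Ltd (R2): 100% × 72% × 86% = 61.92% of Copperline Pharma AG.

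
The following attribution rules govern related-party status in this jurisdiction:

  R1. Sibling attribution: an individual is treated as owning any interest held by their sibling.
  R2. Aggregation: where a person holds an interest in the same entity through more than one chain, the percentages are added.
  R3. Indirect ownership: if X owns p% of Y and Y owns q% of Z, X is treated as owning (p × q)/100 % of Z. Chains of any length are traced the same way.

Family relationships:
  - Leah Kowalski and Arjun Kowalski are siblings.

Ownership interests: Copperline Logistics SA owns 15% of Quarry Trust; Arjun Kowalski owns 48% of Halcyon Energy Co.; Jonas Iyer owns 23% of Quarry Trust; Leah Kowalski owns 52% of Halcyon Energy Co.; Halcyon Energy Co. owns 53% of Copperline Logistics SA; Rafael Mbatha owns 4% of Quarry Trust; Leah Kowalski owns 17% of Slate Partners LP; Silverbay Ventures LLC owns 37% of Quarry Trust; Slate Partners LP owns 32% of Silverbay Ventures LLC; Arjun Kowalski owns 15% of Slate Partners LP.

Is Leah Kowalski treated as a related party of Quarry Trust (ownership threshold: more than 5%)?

By sibling attribution (R1), Leah Kowalski is treated as also owning Arjun Kowalski's interest in Slate Partners LP, giving 17% + 15% = 32%.
By sibling attribution (R1), Leah Kowalski is treated as also owning Arjun Kowalski's interest in Halcyon Energy Co, giving 52% + 48% = 100%.
Chain via Slate Partners LP → Silverbay Ventures LLC (R3): 32% × 32% × 37% = 3.7888% of Quarry Trust.
Chain via Halcyon Energy Co. → Copperline Logistics SA (R3): 100% × 53% × 15% = 7.95% of Quarry Trust.
Aggregating (R2): 3.7888% + 7.95% = 11.7388%.
11.7388% exceeds the 5% threshold, so Leah is a related party to Quarry Trust.

Yes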